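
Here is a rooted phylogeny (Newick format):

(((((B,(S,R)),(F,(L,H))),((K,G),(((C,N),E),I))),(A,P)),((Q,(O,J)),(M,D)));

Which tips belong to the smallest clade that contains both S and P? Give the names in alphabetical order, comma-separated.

A, B, C, E, F, G, H, I, K, L, N, P, R, S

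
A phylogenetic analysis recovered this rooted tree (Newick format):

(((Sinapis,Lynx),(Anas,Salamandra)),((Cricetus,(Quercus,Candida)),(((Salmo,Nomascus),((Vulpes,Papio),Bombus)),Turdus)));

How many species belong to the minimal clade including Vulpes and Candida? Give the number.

The MRCA of Vulpes and Candida is the node subtending ((Cricetus,(Quercus,Candida)),(((Salmo,Nomascus),((Vulpes,Papio),Bombus)),Turdus)).
That clade contains 9 terminal taxa: Bombus, Candida, Cricetus, Nomascus, Papio, Quercus, Salmo, Turdus, Vulpes.

9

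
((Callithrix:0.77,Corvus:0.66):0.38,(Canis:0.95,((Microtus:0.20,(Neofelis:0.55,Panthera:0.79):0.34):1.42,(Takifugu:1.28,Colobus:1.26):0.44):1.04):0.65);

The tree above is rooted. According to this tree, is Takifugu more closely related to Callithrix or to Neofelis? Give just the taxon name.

Neofelis

The MRCA of Takifugu and Neofelis subtends ((Microtus,(Neofelis,Panthera)),(Takifugu,Colobus)) (5 taxa).
The MRCA of Takifugu and Callithrix is the root, subtending the entire tree (8 taxa).
The first is nested inside the second, so Takifugu shares a more recent common ancestor with Neofelis.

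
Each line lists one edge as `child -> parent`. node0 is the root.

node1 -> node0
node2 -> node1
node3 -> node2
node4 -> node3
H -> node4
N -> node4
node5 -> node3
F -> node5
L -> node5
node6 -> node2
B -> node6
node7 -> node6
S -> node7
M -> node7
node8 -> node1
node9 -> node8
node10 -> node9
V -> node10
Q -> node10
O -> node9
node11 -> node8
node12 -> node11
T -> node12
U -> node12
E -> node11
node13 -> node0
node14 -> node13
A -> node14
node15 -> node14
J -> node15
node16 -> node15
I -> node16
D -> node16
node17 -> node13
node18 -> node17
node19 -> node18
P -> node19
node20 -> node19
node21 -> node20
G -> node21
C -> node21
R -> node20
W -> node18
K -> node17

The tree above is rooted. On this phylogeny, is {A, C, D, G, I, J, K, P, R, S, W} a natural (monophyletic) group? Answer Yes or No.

No

The MRCA of the listed taxa is the root, so the smallest clade containing them is the whole tree.
That clade also contains B, E, F, H, L, M, N, O, Q, T, U, V, which are not in the proposed group, so the group is not monophyletic.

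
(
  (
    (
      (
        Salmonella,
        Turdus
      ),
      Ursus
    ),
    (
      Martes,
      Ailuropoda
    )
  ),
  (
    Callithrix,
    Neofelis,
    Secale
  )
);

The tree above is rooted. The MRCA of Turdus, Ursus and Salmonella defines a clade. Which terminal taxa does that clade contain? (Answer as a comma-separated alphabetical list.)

Salmonella, Turdus, Ursus

Tracing Turdus: it sits inside (Salmonella,Turdus).
Tracing Ursus: it sits inside ((Salmonella,Turdus),Ursus).
Tracing Salmonella: it sits inside (Salmonella,Turdus).
The smallest clade enclosing all 3 is ((Salmonella,Turdus),Ursus); the answer is its 3 terminal taxa in alphabetical order.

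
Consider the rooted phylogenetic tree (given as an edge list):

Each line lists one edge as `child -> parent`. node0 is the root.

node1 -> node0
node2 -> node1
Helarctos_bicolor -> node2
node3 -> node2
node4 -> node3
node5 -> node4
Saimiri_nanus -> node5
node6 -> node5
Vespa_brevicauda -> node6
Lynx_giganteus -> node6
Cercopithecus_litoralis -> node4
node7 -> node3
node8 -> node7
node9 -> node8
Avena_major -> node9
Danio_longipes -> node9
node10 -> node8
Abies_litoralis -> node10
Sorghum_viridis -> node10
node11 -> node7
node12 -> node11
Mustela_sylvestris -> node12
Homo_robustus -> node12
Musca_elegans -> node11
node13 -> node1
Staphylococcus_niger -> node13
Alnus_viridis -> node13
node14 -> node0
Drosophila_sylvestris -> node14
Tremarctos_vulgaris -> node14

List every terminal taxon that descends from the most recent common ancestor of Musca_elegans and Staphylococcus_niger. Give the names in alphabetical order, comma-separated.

Abies_litoralis, Alnus_viridis, Avena_major, Cercopithecus_litoralis, Danio_longipes, Helarctos_bicolor, Homo_robustus, Lynx_giganteus, Musca_elegans, Mustela_sylvestris, Saimiri_nanus, Sorghum_viridis, Staphylococcus_niger, Vespa_brevicauda

Tracing Musca_elegans: it sits inside ((Mustela_sylvestris,Homo_robustus),Musca_elegans).
Tracing Staphylococcus_niger: it sits inside (Staphylococcus_niger,Alnus_viridis).
The smallest clade enclosing both is ((Helarctos_bicolor,(((Saimiri_nanus,(Vespa_brevicauda,Lynx_giganteus)),Cercopithecus_litoralis),(((Avena_major,Danio_longipes),(Abies_litoralis,Sorghum_viridis)),((Mustela_sylvestris,Homo_robustus),Musca_elegans)))),(Staphylococcus_niger,Alnus_viridis)); the answer is its 14 terminal taxa in alphabetical order.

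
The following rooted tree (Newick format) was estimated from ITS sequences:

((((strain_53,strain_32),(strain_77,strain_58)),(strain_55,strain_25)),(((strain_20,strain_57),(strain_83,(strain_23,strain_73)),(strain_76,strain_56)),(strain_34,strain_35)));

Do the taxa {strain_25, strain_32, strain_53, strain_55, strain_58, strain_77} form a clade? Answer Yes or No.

The most recent common ancestor of these taxa subtends (((strain_53,strain_32),(strain_77,strain_58)),(strain_55,strain_25)).
That clade has exactly 6 tips — every listed taxon and nothing else — so the group is monophyletic.

Yes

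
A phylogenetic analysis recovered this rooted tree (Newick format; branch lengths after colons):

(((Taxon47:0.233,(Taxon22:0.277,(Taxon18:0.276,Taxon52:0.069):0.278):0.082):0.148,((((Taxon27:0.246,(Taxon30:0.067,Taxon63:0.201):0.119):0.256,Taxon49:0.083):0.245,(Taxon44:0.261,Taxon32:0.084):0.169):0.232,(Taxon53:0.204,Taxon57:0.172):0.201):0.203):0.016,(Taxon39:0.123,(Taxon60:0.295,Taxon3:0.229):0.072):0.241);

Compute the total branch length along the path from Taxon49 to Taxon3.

1.321

The path runs Taxon49 → … → MRCA → … → Taxon3; the MRCA is the root of the tree.
Branch lengths along that path: 0.083 + 0.245 + 0.232 + 0.203 + 0.016 + 0.241 + 0.072 + 0.229 = 1.321.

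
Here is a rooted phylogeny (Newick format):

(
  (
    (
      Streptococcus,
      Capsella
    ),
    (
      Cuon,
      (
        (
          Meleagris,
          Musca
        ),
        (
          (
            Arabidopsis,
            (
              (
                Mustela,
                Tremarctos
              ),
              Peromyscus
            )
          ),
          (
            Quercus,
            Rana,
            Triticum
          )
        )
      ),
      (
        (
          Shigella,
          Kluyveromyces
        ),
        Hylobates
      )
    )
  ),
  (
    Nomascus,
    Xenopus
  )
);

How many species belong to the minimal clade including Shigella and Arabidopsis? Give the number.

13

The MRCA of Shigella and Arabidopsis is the node subtending (Cuon,((Meleagris,Musca),((Arabidopsis,((Mustela,Tremarctos),Peromyscus)),(Quercus,Rana,Triticum))),((Shigella,Kluyveromyces),Hylobates)).
That clade contains 13 terminal taxa: Arabidopsis, Cuon, Hylobates, Kluyveromyces, Meleagris, Musca, Mustela, Peromyscus, Quercus, Rana, Shigella, Tremarctos, Triticum.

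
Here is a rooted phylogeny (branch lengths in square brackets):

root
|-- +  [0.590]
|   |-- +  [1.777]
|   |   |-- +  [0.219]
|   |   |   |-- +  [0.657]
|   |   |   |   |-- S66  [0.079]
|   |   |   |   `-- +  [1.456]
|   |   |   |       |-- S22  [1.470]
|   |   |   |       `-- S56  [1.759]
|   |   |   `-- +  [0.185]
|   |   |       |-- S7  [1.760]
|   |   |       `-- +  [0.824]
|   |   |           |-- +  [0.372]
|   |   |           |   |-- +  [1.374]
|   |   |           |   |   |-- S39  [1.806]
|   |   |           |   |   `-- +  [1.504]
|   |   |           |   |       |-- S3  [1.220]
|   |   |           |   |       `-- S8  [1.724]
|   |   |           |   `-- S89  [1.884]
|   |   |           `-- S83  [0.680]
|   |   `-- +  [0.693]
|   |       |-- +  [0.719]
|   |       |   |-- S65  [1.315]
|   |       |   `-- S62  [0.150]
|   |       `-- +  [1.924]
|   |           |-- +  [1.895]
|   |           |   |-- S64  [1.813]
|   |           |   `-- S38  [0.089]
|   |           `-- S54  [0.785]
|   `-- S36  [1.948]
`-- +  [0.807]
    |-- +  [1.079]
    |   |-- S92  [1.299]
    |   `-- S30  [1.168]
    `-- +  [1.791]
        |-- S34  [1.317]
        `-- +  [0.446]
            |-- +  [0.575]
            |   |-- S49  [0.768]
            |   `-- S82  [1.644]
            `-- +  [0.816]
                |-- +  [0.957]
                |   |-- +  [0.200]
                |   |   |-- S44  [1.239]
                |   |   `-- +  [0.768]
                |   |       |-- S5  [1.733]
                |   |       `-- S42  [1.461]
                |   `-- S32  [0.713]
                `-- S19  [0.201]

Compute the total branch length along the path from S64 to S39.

11.105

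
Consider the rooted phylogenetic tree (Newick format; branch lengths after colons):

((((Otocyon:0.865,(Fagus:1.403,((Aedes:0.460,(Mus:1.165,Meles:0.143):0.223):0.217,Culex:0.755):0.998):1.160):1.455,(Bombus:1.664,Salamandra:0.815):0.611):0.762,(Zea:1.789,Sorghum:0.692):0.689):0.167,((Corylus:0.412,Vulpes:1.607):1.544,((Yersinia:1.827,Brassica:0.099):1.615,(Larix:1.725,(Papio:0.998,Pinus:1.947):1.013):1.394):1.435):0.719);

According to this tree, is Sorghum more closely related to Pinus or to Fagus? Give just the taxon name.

Fagus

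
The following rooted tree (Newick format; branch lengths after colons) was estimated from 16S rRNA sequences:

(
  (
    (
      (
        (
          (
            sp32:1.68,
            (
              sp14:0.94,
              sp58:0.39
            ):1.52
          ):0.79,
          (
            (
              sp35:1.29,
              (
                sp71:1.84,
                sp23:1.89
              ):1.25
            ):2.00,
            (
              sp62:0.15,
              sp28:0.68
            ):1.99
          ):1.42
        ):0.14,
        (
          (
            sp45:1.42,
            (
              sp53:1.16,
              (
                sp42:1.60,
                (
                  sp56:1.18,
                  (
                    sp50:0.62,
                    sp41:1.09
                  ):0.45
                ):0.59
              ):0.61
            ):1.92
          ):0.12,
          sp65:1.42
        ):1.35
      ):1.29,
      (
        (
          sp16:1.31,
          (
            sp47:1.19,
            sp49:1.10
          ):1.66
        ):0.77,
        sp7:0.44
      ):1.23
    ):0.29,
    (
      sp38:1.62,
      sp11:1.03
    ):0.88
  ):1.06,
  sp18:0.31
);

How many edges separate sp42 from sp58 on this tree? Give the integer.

The MRCA of sp42 and sp58 is the node subtending (((sp32,(sp14,sp58)),((sp35,(sp71,sp23)),(sp62,sp28))),((sp45,(sp53,(sp42,(sp56,(sp50,sp41))))),sp65)).
From sp42 up to that node: 5 branches. From sp58 up to the same node: 4 branches. Total: 5 + 4 = 9.

9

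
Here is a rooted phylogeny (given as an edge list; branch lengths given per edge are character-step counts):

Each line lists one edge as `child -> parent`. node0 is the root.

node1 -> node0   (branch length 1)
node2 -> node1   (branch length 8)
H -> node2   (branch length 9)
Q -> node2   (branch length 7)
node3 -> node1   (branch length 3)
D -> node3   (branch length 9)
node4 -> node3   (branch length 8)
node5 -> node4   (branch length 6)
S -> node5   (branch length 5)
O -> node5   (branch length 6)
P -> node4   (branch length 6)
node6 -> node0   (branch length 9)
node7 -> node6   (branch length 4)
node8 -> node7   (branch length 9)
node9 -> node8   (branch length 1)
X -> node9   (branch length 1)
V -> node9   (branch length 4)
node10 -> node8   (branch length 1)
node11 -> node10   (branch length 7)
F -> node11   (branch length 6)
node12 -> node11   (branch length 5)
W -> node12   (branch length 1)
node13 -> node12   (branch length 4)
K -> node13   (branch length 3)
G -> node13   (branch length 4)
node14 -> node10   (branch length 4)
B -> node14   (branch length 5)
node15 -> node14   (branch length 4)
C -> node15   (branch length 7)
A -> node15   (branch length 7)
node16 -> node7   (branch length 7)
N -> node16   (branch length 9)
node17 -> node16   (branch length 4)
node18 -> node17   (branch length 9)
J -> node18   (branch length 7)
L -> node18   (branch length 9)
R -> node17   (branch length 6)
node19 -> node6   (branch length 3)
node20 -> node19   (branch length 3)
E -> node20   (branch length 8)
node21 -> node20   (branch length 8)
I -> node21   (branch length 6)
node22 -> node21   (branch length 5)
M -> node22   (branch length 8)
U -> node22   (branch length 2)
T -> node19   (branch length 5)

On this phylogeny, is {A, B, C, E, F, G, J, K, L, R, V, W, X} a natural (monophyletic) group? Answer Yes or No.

The MRCA of the listed taxa subtends ((((X,V),((F,(W,(K,G))),(B,(C,A)))),(N,((J,L),R))),((E,(I,(M,U))),T)).
That clade also contains I, M, N, T, U, which are not in the proposed group, so the group is not monophyletic.

No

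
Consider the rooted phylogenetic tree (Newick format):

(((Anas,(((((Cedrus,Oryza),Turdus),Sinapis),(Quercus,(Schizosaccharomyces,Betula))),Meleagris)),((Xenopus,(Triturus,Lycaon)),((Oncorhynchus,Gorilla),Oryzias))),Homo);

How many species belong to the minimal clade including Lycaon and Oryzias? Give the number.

The MRCA of Lycaon and Oryzias is the node subtending ((Xenopus,(Triturus,Lycaon)),((Oncorhynchus,Gorilla),Oryzias)).
That clade contains 6 terminal taxa: Gorilla, Lycaon, Oncorhynchus, Oryzias, Triturus, Xenopus.

6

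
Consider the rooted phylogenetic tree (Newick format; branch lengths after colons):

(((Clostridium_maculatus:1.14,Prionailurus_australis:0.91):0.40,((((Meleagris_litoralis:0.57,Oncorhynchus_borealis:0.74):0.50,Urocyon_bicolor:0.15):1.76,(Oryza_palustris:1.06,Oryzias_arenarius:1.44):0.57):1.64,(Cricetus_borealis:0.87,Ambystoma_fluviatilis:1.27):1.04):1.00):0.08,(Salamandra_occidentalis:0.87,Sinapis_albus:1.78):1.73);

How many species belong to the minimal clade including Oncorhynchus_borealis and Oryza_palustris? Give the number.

The MRCA of Oncorhynchus_borealis and Oryza_palustris is the node subtending (((Meleagris_litoralis,Oncorhynchus_borealis),Urocyon_bicolor),(Oryza_palustris,Oryzias_arenarius)).
That clade contains 5 terminal taxa: Meleagris_litoralis, Oncorhynchus_borealis, Oryza_palustris, Oryzias_arenarius, Urocyon_bicolor.

5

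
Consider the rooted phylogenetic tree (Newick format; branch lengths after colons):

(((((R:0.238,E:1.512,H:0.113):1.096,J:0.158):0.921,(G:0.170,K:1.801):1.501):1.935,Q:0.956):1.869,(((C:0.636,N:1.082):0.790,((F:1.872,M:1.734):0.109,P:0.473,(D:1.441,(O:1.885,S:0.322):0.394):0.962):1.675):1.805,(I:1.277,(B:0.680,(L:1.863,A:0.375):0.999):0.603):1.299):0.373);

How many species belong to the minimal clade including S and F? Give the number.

6

The MRCA of S and F is the node subtending ((F,M),P,(D,(O,S))).
That clade contains 6 terminal taxa: D, F, M, O, P, S.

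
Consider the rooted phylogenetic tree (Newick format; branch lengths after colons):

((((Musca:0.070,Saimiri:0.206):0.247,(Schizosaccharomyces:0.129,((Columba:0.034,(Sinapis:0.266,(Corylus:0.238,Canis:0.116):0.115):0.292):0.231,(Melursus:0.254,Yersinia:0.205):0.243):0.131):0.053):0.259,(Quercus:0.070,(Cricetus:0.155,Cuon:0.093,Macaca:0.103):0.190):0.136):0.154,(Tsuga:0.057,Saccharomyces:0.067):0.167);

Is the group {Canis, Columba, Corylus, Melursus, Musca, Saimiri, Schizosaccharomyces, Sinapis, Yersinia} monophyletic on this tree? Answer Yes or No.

Yes

The most recent common ancestor of these taxa subtends ((Musca,Saimiri),(Schizosaccharomyces,((Columba,(Sinapis,(Corylus,Canis))),(Melursus,Yersinia)))).
That clade has exactly 9 tips — every listed taxon and nothing else — so the group is monophyletic.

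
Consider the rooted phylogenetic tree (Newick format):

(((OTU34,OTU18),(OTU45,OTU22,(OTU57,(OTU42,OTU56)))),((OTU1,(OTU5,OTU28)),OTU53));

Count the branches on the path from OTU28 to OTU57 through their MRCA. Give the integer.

8

The MRCA of OTU28 and OTU57 is the root of the tree.
From OTU28 up to that node: 4 branches. From OTU57 up to the same node: 4 branches. Total: 4 + 4 = 8.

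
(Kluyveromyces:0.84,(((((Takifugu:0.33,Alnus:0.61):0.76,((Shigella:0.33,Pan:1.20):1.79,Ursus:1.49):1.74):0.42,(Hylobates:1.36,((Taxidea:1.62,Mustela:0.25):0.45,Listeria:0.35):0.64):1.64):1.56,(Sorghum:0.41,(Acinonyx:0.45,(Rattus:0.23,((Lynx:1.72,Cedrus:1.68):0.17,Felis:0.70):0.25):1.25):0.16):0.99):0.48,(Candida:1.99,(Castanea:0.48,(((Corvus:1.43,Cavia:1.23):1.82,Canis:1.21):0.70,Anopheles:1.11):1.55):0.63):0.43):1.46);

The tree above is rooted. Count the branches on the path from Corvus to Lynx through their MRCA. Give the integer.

The MRCA of Corvus and Lynx is the node subtending (((((Takifugu,Alnus),((Shigella,Pan),Ursus)),(Hylobates,((Taxidea,Mustela),Listeria))),(Sorghum,(Acinonyx,(Rattus,((Lynx,Cedrus),Felis))))),(Candida,(Castanea,(((Corvus,Cavia),Canis),Anopheles)))).
From Corvus up to that node: 6 branches. From Lynx up to the same node: 7 branches. Total: 6 + 7 = 13.

13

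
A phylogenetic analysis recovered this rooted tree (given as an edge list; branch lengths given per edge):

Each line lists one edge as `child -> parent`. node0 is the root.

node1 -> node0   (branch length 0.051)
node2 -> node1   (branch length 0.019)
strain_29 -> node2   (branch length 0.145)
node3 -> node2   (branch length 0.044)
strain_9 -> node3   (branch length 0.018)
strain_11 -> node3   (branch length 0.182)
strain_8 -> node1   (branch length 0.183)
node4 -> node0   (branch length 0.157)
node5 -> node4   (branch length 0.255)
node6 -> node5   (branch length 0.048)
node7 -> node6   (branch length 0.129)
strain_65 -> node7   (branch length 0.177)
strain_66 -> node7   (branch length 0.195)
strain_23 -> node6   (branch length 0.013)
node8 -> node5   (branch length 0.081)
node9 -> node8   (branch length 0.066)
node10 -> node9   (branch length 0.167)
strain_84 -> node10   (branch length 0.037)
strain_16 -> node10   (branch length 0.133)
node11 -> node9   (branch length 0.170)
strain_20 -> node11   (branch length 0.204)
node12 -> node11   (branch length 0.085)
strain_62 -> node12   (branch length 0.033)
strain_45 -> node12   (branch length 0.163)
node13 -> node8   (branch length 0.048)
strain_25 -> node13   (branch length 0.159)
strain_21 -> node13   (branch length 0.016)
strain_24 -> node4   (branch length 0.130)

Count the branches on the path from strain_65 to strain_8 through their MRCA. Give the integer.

The MRCA of strain_65 and strain_8 is the root of the tree.
From strain_65 up to that node: 5 branches. From strain_8 up to the same node: 2 branches. Total: 5 + 2 = 7.

7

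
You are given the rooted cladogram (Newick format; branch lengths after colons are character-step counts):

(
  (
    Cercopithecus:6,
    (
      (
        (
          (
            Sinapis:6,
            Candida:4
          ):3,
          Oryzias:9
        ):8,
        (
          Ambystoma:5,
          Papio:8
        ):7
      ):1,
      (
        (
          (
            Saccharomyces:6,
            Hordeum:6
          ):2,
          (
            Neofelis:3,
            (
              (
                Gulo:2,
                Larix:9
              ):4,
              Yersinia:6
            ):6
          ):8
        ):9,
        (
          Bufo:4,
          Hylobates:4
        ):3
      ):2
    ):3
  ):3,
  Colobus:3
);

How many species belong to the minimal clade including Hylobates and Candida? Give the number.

The MRCA of Hylobates and Candida is the node subtending ((((Sinapis,Candida),Oryzias),(Ambystoma,Papio)),(((Saccharomyces,Hordeum),(Neofelis,((Gulo,Larix),Yersinia))),(Bufo,Hylobates))).
That clade contains 13 terminal taxa: Ambystoma, Bufo, Candida, Gulo, Hordeum, Hylobates, Larix, Neofelis, Oryzias, Papio, Saccharomyces, Sinapis, Yersinia.

13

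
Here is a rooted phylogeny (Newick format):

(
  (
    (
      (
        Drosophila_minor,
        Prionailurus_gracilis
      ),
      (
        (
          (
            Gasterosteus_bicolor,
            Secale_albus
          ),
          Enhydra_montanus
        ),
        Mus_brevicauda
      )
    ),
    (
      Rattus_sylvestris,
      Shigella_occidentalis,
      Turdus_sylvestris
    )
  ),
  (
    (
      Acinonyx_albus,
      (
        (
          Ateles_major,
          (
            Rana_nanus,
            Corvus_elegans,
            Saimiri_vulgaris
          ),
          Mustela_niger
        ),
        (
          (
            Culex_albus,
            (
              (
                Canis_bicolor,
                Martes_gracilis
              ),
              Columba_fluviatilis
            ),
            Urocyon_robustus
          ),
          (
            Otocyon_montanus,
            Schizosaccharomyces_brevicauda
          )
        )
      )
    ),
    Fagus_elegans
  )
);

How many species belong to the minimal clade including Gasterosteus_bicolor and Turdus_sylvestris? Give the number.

The MRCA of Gasterosteus_bicolor and Turdus_sylvestris is the node subtending (((Drosophila_minor,Prionailurus_gracilis),(((Gasterosteus_bicolor,Secale_albus),Enhydra_montanus),Mus_brevicauda)),(Rattus_sylvestris,Shigella_occidentalis,Turdus_sylvestris)).
That clade contains 9 terminal taxa: Drosophila_minor, Enhydra_montanus, Gasterosteus_bicolor, Mus_brevicauda, Prionailurus_gracilis, Rattus_sylvestris, Secale_albus, Shigella_occidentalis, Turdus_sylvestris.

9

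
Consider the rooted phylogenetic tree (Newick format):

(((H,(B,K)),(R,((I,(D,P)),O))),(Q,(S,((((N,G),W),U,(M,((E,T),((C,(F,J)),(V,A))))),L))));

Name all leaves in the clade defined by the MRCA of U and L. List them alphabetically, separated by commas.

Tracing U: it sits inside (((N,G),W),U,(M,((E,T),((C,(F,J)),(V,A))))).
Tracing L: it sits inside ((((N,G),W),U,(M,((E,T),((C,(F,J)),(V,A))))),L).
The smallest clade enclosing both is ((((N,G),W),U,(M,((E,T),((C,(F,J)),(V,A))))),L); the answer is its 13 terminal taxa in alphabetical order.

A, C, E, F, G, J, L, M, N, T, U, V, W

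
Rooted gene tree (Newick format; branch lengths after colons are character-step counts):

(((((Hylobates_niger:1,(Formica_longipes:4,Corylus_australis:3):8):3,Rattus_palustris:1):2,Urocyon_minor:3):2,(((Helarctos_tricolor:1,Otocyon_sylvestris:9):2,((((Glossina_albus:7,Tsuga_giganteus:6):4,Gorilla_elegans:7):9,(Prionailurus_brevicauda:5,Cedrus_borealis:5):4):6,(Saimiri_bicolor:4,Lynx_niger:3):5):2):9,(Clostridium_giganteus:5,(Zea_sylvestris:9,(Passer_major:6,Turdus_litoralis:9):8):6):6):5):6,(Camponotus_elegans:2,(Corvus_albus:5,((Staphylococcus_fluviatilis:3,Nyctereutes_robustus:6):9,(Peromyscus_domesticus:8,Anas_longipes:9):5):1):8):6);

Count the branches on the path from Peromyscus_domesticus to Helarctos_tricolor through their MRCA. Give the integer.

The MRCA of Peromyscus_domesticus and Helarctos_tricolor is the root of the tree.
From Peromyscus_domesticus up to that node: 5 branches. From Helarctos_tricolor up to the same node: 5 branches. Total: 5 + 5 = 10.

10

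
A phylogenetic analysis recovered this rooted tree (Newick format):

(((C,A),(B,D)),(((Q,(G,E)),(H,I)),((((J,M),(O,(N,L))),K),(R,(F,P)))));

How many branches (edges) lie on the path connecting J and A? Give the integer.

The MRCA of J and A is the root of the tree.
From J up to that node: 6 branches. From A up to the same node: 3 branches. Total: 6 + 3 = 9.

9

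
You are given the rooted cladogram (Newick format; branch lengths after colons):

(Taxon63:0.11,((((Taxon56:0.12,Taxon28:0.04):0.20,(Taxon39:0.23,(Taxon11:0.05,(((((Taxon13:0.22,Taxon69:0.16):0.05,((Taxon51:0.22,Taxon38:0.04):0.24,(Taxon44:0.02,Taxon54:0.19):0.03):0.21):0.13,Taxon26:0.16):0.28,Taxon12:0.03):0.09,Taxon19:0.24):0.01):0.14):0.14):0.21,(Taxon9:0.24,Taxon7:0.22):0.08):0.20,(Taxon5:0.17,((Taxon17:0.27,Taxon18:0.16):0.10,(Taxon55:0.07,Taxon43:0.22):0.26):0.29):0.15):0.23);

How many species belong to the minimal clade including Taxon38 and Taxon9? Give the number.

15

The MRCA of Taxon38 and Taxon9 is the node subtending (((Taxon56,Taxon28),(Taxon39,(Taxon11,(((((Taxon13,Taxon69),((Taxon51,Taxon38),(Taxon44,Taxon54))),Taxon26),Taxon12),Taxon19)))),(Taxon9,Taxon7)).
That clade contains 15 terminal taxa: Taxon11, Taxon12, Taxon13, Taxon19, Taxon26, Taxon28, Taxon38, Taxon39, Taxon44, Taxon51, Taxon54, Taxon56, Taxon69, Taxon7, Taxon9.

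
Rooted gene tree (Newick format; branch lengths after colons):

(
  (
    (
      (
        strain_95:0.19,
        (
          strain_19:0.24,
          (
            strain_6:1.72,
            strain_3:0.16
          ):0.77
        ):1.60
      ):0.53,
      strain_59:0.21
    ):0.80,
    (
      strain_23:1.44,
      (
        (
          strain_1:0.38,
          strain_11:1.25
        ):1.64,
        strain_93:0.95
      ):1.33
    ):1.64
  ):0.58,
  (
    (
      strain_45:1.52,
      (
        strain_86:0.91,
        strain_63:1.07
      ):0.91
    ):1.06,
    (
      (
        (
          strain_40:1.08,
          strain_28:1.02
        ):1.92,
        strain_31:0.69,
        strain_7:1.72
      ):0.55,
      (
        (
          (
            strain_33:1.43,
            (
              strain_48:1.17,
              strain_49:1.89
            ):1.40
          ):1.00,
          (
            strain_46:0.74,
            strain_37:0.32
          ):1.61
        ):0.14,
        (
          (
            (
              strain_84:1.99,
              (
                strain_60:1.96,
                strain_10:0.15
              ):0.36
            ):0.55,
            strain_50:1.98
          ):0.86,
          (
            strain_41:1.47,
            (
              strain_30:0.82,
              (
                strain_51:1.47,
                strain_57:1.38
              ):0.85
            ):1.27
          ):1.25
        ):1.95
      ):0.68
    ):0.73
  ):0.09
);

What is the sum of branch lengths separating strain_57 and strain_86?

10.99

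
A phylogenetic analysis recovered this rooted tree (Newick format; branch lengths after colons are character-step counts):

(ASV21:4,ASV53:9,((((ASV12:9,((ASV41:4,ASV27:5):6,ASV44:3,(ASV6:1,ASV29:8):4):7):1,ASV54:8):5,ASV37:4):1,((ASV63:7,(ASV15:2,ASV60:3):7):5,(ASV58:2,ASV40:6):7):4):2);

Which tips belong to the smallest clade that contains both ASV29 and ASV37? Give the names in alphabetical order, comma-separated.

Tracing ASV29: it sits inside (ASV6,ASV29).
Tracing ASV37: it sits inside (((ASV12,((ASV41,ASV27),ASV44,(ASV6,ASV29))),ASV54),ASV37).
The smallest clade enclosing both is (((ASV12,((ASV41,ASV27),ASV44,(ASV6,ASV29))),ASV54),ASV37); the answer is its 8 terminal taxa in alphabetical order.

ASV12, ASV27, ASV29, ASV37, ASV41, ASV44, ASV54, ASV6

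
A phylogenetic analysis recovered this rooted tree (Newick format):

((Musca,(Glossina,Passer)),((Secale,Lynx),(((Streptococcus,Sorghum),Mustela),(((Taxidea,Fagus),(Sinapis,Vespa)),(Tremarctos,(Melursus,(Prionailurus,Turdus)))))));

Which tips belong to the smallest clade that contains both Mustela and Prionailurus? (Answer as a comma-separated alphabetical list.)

Tracing Mustela: it sits inside ((Streptococcus,Sorghum),Mustela).
Tracing Prionailurus: it sits inside (Prionailurus,Turdus).
The smallest clade enclosing both is (((Streptococcus,Sorghum),Mustela),(((Taxidea,Fagus),(Sinapis,Vespa)),(Tremarctos,(Melursus,(Prionailurus,Turdus))))); the answer is its 11 terminal taxa in alphabetical order.

Fagus, Melursus, Mustela, Prionailurus, Sinapis, Sorghum, Streptococcus, Taxidea, Tremarctos, Turdus, Vespa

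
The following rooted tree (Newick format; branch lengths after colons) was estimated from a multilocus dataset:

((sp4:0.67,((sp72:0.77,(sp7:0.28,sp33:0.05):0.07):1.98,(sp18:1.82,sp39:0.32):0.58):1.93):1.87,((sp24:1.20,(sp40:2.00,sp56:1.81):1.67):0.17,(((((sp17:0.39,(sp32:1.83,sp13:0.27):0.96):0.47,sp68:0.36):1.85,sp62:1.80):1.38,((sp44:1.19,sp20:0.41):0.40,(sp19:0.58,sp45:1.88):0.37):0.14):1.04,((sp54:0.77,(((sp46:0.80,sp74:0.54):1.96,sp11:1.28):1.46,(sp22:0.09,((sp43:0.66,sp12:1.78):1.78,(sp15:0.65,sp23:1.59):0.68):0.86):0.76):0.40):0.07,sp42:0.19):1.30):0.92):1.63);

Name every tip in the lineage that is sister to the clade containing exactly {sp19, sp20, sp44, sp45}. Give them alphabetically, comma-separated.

sp13, sp17, sp32, sp62, sp68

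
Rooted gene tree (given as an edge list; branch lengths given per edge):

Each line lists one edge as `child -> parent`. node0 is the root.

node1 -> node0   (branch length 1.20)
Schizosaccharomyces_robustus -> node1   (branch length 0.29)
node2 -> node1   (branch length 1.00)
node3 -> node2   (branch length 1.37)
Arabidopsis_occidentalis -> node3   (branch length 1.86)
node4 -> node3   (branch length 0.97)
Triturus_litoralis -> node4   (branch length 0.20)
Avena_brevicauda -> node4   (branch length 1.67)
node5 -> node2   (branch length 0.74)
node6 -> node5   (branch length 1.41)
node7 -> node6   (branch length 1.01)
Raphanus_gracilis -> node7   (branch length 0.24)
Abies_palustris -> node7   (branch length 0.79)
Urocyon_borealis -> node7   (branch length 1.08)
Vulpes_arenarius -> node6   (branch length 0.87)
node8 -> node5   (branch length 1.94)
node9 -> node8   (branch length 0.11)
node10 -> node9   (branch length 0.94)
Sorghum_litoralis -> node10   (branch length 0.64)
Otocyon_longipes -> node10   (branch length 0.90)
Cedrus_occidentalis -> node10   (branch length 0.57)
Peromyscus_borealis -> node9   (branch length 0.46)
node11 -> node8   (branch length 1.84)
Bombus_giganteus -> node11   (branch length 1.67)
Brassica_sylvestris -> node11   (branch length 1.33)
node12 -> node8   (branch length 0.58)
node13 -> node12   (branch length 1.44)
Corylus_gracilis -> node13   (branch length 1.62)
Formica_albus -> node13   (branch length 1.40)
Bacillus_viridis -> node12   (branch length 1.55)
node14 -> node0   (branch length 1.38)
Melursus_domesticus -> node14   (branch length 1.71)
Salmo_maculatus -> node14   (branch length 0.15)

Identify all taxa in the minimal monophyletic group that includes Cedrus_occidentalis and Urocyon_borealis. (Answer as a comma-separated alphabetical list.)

Abies_palustris, Bacillus_viridis, Bombus_giganteus, Brassica_sylvestris, Cedrus_occidentalis, Corylus_gracilis, Formica_albus, Otocyon_longipes, Peromyscus_borealis, Raphanus_gracilis, Sorghum_litoralis, Urocyon_borealis, Vulpes_arenarius

Tracing Cedrus_occidentalis: it sits inside (Sorghum_litoralis,Otocyon_longipes,Cedrus_occidentalis).
Tracing Urocyon_borealis: it sits inside (Raphanus_gracilis,Abies_palustris,Urocyon_borealis).
The smallest clade enclosing both is (((Raphanus_gracilis,Abies_palustris,Urocyon_borealis),Vulpes_arenarius),(((Sorghum_litoralis,Otocyon_longipes,Cedrus_occidentalis),Peromyscus_borealis),(Bombus_giganteus,Brassica_sylvestris),((Corylus_gracilis,Formica_albus),Bacillus_viridis))); the answer is its 13 terminal taxa in alphabetical order.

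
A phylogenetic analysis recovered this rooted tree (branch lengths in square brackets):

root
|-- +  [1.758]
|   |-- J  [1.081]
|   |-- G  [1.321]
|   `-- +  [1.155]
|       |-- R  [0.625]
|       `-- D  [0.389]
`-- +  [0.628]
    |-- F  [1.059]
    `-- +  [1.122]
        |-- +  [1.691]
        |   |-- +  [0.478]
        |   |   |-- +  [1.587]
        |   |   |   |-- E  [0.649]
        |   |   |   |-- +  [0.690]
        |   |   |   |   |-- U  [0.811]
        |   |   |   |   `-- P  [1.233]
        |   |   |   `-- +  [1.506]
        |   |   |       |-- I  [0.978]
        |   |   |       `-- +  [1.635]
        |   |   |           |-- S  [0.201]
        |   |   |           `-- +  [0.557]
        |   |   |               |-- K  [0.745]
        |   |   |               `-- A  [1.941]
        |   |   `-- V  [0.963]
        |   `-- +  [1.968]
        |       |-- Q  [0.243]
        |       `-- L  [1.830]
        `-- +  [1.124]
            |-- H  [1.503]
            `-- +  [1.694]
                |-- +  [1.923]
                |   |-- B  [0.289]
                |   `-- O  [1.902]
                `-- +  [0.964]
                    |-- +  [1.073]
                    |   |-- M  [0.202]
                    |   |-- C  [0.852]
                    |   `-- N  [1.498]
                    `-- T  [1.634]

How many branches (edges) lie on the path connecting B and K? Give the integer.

The MRCA of B and K is the node subtending ((((E,(U,P),(I,(S,(K,A)))),V),(Q,L)),(H,((B,O),((M,C,N),T)))).
From B up to that node: 4 branches. From K up to the same node: 7 branches. Total: 4 + 7 = 11.

11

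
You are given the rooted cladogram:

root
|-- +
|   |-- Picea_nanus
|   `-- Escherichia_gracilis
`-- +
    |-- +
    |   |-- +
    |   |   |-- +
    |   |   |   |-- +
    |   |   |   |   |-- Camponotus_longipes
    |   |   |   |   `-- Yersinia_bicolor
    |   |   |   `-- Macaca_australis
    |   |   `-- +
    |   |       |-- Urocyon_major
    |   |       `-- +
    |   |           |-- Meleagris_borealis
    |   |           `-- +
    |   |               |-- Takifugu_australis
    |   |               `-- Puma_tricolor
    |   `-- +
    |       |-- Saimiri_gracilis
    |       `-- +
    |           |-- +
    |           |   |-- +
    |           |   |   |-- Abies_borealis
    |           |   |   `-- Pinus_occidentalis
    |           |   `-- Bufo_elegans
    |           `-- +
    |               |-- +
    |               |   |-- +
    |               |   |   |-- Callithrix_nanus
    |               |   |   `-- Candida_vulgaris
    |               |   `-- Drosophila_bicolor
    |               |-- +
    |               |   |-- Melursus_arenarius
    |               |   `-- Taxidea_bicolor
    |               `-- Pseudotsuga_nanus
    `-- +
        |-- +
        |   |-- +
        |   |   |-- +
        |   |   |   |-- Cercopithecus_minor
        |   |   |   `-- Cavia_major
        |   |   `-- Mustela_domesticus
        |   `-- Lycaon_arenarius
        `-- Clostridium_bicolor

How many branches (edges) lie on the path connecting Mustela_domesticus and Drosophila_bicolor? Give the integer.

10

The MRCA of Mustela_domesticus and Drosophila_bicolor is the node subtending (((((Camponotus_longipes,Yersinia_bicolor),Macaca_australis),(Urocyon_major,(Meleagris_borealis,(Takifugu_australis,Puma_tricolor)))),(Saimiri_gracilis,(((Abies_borealis,Pinus_occidentalis),Bufo_elegans),(((Callithrix_nanus,Candida_vulgaris),Drosophila_bicolor),(Melursus_arenarius,Taxidea_bicolor),Pseudotsuga_nanus)))),((((Cercopithecus_minor,Cavia_major),Mustela_domesticus),Lycaon_arenarius),Clostridium_bicolor)).
From Mustela_domesticus up to that node: 4 branches. From Drosophila_bicolor up to the same node: 6 branches. Total: 4 + 6 = 10.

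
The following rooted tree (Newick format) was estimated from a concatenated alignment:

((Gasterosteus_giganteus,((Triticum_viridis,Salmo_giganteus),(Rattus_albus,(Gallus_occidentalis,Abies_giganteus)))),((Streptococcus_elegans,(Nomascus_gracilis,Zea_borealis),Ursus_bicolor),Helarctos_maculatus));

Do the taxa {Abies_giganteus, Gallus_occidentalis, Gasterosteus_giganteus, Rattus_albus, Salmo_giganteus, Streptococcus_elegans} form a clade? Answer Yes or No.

No

The MRCA of the listed taxa is the root, so the smallest clade containing them is the whole tree.
That clade also contains Helarctos_maculatus, Nomascus_gracilis, Triticum_viridis, Ursus_bicolor, Zea_borealis, which are not in the proposed group, so the group is not monophyletic.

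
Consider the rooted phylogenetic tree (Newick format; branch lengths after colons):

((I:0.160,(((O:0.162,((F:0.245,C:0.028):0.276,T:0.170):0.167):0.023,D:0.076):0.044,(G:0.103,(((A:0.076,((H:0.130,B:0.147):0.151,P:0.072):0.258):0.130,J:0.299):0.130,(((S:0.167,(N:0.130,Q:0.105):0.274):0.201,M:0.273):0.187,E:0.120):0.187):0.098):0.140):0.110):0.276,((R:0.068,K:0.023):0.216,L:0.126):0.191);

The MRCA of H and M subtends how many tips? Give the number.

The MRCA of H and M is the node subtending (((A,((H,B),P)),J),(((S,(N,Q)),M),E)).
That clade contains 10 terminal taxa: A, B, E, H, J, M, N, P, Q, S.

10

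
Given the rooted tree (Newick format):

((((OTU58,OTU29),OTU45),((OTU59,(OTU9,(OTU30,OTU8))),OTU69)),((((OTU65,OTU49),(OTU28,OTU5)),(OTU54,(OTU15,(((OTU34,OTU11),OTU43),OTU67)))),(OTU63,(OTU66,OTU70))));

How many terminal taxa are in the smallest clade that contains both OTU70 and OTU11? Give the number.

The MRCA of OTU70 and OTU11 is the node subtending ((((OTU65,OTU49),(OTU28,OTU5)),(OTU54,(OTU15,(((OTU34,OTU11),OTU43),OTU67)))),(OTU63,(OTU66,OTU70))).
That clade contains 13 terminal taxa: OTU11, OTU15, OTU28, OTU34, OTU43, OTU49, OTU5, OTU54, OTU63, OTU65, OTU66, OTU67, OTU70.

13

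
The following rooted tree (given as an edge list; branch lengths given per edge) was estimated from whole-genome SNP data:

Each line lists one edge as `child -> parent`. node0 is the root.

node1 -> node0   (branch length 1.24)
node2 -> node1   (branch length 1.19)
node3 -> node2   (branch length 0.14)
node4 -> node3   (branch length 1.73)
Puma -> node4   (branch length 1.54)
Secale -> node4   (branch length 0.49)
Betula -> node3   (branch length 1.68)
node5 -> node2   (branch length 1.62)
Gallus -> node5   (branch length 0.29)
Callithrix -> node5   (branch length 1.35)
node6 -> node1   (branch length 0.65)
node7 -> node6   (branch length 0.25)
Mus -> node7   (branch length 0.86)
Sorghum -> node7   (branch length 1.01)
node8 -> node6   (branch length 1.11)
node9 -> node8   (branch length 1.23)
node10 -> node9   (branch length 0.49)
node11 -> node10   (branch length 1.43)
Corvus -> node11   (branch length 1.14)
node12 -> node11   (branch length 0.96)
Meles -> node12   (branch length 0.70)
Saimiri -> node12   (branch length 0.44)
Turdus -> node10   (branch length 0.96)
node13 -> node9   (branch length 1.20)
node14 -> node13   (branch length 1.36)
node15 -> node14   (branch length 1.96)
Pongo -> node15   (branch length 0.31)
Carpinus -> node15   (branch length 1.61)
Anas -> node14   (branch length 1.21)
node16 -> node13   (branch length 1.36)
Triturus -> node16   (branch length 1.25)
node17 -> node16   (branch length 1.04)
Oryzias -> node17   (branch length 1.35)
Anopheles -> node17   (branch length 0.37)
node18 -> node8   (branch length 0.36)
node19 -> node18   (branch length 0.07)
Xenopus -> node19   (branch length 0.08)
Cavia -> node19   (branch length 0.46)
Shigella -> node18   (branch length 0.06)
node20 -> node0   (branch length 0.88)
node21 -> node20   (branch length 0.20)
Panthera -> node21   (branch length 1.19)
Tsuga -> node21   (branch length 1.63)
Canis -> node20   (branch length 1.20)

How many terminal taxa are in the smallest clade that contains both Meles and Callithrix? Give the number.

20

The MRCA of Meles and Callithrix is the node subtending ((((Puma,Secale),Betula),(Gallus,Callithrix)),((Mus,Sorghum),((((Corvus,(Meles,Saimiri)),Turdus),(((Pongo,Carpinus),Anas),(Triturus,(Oryzias,Anopheles)))),((Xenopus,Cavia),Shigella)))).
That clade contains 20 terminal taxa: Anas, Anopheles, Betula, Callithrix, Carpinus, Cavia, Corvus, Gallus, Meles, Mus, Oryzias, Pongo, Puma, Saimiri, Secale, Shigella, Sorghum, Triturus, Turdus, Xenopus.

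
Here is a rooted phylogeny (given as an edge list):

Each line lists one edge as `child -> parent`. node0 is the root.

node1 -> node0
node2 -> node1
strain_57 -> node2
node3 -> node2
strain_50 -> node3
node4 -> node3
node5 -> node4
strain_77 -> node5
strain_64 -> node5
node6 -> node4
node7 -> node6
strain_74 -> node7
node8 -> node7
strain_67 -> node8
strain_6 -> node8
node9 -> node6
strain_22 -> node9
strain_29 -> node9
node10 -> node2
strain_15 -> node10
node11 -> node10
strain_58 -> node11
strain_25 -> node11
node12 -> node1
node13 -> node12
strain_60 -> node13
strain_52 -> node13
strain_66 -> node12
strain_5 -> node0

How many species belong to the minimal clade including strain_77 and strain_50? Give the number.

8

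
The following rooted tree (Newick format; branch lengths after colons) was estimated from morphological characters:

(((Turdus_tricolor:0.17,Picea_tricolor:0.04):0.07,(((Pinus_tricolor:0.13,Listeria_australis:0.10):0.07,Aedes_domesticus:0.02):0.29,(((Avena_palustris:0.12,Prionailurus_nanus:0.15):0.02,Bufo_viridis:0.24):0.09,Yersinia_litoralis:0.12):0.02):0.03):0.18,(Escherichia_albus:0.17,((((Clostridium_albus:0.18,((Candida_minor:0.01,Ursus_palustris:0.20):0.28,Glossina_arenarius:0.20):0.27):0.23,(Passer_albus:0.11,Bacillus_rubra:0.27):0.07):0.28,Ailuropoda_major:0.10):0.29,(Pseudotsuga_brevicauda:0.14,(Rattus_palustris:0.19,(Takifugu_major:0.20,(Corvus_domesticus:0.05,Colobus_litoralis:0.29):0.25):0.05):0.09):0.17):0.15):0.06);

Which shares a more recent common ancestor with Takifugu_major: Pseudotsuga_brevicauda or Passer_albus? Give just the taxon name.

Pseudotsuga_brevicauda

The MRCA of Takifugu_major and Pseudotsuga_brevicauda subtends (Pseudotsuga_brevicauda,(Rattus_palustris,(Takifugu_major,(Corvus_domesticus,Colobus_litoralis)))) (5 taxa).
The MRCA of Takifugu_major and Passer_albus subtends ((((Clostridium_albus,((Candida_minor,Ursus_palustris),Glossina_arenarius)),(Passer_albus,Bacillus_rubra)),Ailuropoda_major),(Pseudotsuga_brevicauda,(Rattus_palustris,(Takifugu_major,(Corvus_domesticus,Colobus_litoralis))))) (12 taxa).
The first is nested inside the second, so Takifugu_major shares a more recent common ancestor with Pseudotsuga_brevicauda.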